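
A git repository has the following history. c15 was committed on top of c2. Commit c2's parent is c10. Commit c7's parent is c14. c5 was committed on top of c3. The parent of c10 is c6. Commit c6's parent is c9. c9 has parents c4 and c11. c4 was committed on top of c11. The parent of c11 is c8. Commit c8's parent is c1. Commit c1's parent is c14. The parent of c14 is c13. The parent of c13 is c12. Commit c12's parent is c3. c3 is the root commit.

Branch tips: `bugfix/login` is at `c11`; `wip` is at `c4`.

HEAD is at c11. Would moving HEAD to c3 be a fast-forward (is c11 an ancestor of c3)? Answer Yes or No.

A fast-forward from c11 to c3 is possible iff c11 is an ancestor of c3.
Ancestors of c3: {c3}.
c11 is not among them, so fast-forward is not possible.

No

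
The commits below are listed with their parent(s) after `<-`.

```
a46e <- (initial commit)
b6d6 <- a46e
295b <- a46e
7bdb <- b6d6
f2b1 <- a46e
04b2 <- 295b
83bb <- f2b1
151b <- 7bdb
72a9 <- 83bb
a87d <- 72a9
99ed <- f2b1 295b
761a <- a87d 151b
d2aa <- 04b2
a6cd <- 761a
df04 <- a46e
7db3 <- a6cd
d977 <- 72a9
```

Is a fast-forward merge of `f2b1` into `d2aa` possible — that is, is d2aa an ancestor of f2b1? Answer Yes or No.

A fast-forward from d2aa to f2b1 is possible iff d2aa is an ancestor of f2b1.
Ancestors of f2b1: {a46e, f2b1}.
d2aa is not among them, so fast-forward is not possible.

No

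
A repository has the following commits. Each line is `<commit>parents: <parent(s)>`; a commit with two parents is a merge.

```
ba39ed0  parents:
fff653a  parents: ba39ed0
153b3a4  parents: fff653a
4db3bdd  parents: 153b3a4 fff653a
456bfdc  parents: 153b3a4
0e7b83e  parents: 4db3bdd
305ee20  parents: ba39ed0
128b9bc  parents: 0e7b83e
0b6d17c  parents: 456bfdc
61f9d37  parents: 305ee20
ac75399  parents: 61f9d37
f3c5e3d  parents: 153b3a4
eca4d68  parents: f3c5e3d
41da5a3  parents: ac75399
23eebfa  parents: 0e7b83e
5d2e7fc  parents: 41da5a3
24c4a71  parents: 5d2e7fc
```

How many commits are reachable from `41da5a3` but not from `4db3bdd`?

Reachable from 41da5a3: {305ee20, 41da5a3, 61f9d37, ac75399, ba39ed0}.
Reachable from 4db3bdd: {153b3a4, 4db3bdd, ba39ed0, fff653a}.
In 41da5a3's history but not 4db3bdd's: {305ee20, 41da5a3, 61f9d37, ac75399} — 4 commits.

4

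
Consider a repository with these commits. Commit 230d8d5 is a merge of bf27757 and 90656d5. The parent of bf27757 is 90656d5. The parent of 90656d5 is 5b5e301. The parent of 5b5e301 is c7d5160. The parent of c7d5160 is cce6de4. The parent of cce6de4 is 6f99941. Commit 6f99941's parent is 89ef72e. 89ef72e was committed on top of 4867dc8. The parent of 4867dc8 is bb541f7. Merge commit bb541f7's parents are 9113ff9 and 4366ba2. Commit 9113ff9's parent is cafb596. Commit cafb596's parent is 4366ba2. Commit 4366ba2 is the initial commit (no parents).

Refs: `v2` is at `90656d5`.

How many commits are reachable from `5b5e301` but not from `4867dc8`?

Reachable from 5b5e301: {4366ba2, 4867dc8, 5b5e301, 6f99941, 89ef72e, 9113ff9, bb541f7, c7d5160, cafb596, cce6de4}.
Reachable from 4867dc8: {4366ba2, 4867dc8, 9113ff9, bb541f7, cafb596}.
In 5b5e301's history but not 4867dc8's: {5b5e301, 6f99941, 89ef72e, c7d5160, cce6de4} — 5 commits.

5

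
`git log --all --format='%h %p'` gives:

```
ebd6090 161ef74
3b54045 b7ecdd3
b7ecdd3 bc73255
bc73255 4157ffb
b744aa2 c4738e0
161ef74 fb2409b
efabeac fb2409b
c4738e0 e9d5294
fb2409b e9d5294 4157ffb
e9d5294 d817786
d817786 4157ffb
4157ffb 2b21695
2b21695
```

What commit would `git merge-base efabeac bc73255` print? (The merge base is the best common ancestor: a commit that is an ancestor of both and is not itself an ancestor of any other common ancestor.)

4157ffb

Ancestors of efabeac: {2b21695, 4157ffb, d817786, e9d5294, efabeac, fb2409b}.
Ancestors of bc73255: {2b21695, 4157ffb, bc73255}.
Common ancestors: {2b21695, 4157ffb}.
Among these, 4157ffb is not an ancestor of any other common ancestor — it is the merge base.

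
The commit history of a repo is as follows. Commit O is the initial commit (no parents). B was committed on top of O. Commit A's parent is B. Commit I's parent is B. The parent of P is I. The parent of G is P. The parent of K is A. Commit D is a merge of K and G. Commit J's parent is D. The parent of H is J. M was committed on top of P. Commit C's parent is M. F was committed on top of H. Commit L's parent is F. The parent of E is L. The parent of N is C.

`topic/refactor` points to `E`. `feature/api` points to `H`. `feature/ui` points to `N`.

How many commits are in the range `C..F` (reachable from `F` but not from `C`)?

7

Reachable from F: {A, B, D, F, G, H, I, J, K, O, P}.
Reachable from C: {B, C, I, M, O, P}.
In F's history but not C's: {A, D, F, G, H, J, K} — 7 commits.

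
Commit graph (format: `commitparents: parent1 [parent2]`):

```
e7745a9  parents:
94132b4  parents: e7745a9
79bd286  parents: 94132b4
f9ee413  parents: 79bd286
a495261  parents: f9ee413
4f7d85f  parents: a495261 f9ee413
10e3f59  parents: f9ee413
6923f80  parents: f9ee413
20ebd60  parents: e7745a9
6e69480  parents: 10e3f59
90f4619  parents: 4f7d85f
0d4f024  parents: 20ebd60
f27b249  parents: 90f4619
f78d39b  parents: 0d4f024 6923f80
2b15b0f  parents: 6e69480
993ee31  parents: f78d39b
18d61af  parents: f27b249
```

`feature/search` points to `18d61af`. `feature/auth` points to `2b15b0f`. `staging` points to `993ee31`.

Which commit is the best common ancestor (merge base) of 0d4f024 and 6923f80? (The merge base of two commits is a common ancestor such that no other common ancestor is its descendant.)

e7745a9

Ancestors of 0d4f024: {0d4f024, 20ebd60, e7745a9}.
Ancestors of 6923f80: {6923f80, 79bd286, 94132b4, e7745a9, f9ee413}.
Common ancestors: {e7745a9}.
The only common ancestor is e7745a9, so it is the merge base.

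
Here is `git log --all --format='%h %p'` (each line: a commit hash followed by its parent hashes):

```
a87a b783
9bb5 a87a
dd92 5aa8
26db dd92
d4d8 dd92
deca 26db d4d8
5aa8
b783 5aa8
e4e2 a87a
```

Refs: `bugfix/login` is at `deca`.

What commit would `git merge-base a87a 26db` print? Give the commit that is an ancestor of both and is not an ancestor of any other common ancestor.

5aa8

Ancestors of a87a: {5aa8, a87a, b783}.
Ancestors of 26db: {26db, 5aa8, dd92}.
Common ancestors: {5aa8}.
The only common ancestor is 5aa8, so it is the merge base.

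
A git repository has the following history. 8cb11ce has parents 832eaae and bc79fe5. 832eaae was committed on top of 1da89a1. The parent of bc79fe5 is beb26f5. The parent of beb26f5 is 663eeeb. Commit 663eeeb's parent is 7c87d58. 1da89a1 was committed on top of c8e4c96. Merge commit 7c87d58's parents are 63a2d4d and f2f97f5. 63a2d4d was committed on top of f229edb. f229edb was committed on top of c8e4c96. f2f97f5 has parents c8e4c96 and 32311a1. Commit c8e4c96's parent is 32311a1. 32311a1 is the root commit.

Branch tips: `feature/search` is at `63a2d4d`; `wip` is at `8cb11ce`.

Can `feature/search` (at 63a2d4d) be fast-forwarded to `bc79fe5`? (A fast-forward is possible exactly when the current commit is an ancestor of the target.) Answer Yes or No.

Yes

A fast-forward from 63a2d4d to bc79fe5 is possible iff 63a2d4d is an ancestor of bc79fe5.
Ancestors of bc79fe5: {32311a1, 63a2d4d, 663eeeb, 7c87d58, bc79fe5, beb26f5, c8e4c96, f229edb, f2f97f5}.
63a2d4d is among them, so fast-forward is possible.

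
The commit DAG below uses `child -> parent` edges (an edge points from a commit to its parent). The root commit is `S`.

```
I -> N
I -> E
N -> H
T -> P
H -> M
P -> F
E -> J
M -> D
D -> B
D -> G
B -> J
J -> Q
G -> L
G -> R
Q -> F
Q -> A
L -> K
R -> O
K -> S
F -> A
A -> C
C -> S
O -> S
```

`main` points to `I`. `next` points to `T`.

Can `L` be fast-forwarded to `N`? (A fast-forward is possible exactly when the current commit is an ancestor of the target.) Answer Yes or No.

A fast-forward from L to N is possible iff L is an ancestor of N.
Ancestors of N: {A, B, C, D, F, G, H, J, K, L, M, N, O, Q, R, S}.
L is among them, so fast-forward is possible.

Yes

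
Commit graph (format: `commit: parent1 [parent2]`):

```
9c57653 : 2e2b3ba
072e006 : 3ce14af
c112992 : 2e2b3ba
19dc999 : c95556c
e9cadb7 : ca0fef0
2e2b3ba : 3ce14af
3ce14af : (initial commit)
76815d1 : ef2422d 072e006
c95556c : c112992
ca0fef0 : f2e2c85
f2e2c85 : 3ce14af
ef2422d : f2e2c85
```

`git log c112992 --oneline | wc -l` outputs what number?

Walking parent pointers from c112992: reachable set = {2e2b3ba, 3ce14af, c112992}.
That is 3 commits.

3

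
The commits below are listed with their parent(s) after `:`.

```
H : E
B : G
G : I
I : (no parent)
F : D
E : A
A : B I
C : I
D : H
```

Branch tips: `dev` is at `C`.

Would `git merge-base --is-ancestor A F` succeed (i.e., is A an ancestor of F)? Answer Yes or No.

Ancestors of F (commits reachable by following parents): {A, B, D, E, F, G, H, I}.
A is in that set, so it is an ancestor of F.

Yes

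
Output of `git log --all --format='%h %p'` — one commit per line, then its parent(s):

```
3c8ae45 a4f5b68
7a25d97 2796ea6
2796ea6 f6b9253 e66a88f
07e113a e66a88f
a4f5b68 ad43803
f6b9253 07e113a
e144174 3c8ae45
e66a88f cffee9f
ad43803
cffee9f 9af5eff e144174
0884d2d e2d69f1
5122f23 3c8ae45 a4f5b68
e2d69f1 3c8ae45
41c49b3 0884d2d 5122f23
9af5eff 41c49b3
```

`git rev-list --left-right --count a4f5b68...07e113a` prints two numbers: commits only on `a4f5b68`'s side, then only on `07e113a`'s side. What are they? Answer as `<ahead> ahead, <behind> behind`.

0 ahead, 10 behind

Reachable from a4f5b68: {a4f5b68, ad43803}.
Reachable from 07e113a: {07e113a, 0884d2d, 3c8ae45, 41c49b3, 5122f23, 9af5eff, a4f5b68, ad43803, cffee9f, e144174, e2d69f1, e66a88f}.
Only in a4f5b68's history (ahead): {} — 0.
Only in 07e113a's history (behind): {07e113a, 0884d2d, 3c8ae45, 41c49b3, 5122f23, 9af5eff, cffee9f, e144174, e2d69f1, e66a88f} — 10.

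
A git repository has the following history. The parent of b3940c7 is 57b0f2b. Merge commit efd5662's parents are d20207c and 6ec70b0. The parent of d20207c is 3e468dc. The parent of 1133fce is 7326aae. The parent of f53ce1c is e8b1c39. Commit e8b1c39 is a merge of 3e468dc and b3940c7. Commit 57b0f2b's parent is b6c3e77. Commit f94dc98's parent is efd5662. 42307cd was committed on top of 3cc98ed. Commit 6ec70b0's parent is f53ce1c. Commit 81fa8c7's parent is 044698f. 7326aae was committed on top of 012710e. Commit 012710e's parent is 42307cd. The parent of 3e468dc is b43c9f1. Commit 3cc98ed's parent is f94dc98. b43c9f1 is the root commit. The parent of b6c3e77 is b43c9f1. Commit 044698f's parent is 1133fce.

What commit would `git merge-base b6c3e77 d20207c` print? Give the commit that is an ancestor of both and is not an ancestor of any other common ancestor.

b43c9f1

Ancestors of b6c3e77: {b43c9f1, b6c3e77}.
Ancestors of d20207c: {3e468dc, b43c9f1, d20207c}.
Common ancestors: {b43c9f1}.
The only common ancestor is b43c9f1, so it is the merge base.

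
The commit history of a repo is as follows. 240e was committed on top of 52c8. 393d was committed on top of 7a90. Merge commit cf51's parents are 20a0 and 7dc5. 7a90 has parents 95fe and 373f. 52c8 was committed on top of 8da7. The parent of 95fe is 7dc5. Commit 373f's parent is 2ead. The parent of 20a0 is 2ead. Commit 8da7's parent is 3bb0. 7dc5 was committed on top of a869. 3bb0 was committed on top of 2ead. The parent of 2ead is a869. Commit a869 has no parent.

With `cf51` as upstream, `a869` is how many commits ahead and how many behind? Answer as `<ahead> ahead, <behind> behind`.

Reachable from a869: {a869}.
Reachable from cf51: {20a0, 2ead, 7dc5, a869, cf51}.
Only in a869's history (ahead): {} — 0.
Only in cf51's history (behind): {20a0, 2ead, 7dc5, cf51} — 4.

0 ahead, 4 behind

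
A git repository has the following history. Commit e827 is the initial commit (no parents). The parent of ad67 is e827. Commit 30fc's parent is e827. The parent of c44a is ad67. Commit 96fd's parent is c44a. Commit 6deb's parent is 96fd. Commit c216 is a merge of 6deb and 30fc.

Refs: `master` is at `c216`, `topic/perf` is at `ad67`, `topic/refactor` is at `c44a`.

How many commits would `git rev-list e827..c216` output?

6

Reachable from c216: {30fc, 6deb, 96fd, ad67, c216, c44a, e827}.
Reachable from e827: {e827}.
In c216's history but not e827's: {30fc, 6deb, 96fd, ad67, c216, c44a} — 6 commits.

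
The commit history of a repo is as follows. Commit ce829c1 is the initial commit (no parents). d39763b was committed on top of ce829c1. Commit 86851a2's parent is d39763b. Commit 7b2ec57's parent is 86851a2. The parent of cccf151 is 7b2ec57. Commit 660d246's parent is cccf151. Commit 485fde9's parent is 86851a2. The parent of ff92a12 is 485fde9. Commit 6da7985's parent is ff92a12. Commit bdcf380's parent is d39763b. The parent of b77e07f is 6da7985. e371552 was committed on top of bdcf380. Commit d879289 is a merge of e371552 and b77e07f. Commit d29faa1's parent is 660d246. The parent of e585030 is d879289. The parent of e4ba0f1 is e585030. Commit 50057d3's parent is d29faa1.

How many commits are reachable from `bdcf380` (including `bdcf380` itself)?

Walking parent pointers from bdcf380: reachable set = {bdcf380, ce829c1, d39763b}.
That is 3 commits.

3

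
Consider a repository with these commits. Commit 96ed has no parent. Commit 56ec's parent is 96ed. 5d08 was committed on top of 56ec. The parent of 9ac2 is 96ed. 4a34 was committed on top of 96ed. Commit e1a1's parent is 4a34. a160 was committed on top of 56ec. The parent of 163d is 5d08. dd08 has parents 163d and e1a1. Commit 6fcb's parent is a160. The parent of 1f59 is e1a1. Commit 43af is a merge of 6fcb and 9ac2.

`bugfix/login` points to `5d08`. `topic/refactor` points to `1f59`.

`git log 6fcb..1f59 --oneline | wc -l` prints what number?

Reachable from 1f59: {1f59, 4a34, 96ed, e1a1}.
Reachable from 6fcb: {56ec, 6fcb, 96ed, a160}.
In 1f59's history but not 6fcb's: {1f59, 4a34, e1a1} — 3 commits.

3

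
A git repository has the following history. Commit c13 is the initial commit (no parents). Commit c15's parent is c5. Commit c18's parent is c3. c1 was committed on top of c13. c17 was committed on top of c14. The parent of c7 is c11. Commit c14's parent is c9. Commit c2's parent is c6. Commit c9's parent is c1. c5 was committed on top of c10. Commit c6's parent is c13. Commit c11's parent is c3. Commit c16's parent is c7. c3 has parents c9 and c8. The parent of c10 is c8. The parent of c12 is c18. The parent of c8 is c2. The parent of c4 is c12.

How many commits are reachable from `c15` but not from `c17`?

6

Reachable from c15: {c10, c13, c15, c2, c5, c6, c8}.
Reachable from c17: {c1, c13, c14, c17, c9}.
In c15's history but not c17's: {c10, c15, c2, c5, c6, c8} — 6 commits.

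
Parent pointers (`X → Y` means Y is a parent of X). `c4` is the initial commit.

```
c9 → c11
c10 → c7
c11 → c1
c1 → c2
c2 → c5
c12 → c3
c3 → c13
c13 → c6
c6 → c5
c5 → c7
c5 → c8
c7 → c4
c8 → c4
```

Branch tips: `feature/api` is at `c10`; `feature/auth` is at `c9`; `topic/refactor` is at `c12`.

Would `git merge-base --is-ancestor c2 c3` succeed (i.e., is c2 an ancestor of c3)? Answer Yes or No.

No

Ancestors of c3: {c13, c3, c4, c5, c6, c7, c8}.
c2 is not in that set, so it is not an ancestor of c3.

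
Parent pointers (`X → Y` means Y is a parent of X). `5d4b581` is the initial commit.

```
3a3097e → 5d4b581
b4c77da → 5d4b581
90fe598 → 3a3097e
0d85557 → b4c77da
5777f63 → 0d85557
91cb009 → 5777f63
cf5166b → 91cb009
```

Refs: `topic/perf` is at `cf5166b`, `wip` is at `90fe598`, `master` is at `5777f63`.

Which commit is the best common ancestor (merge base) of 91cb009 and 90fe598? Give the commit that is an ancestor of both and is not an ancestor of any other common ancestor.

Ancestors of 91cb009: {0d85557, 5777f63, 5d4b581, 91cb009, b4c77da}.
Ancestors of 90fe598: {3a3097e, 5d4b581, 90fe598}.
Common ancestors: {5d4b581}.
The only common ancestor is 5d4b581, so it is the merge base.

5d4b581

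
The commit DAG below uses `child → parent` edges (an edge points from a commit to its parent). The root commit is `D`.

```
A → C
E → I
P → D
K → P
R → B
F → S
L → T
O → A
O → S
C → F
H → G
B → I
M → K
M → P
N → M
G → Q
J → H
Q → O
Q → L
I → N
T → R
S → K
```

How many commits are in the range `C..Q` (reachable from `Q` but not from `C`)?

Reachable from Q: {A, B, C, D, F, I, K, L, M, N, O, P, Q, R, S, T}.
Reachable from C: {C, D, F, K, P, S}.
In Q's history but not C's: {A, B, I, L, M, N, O, Q, R, T} — 10 commits.

10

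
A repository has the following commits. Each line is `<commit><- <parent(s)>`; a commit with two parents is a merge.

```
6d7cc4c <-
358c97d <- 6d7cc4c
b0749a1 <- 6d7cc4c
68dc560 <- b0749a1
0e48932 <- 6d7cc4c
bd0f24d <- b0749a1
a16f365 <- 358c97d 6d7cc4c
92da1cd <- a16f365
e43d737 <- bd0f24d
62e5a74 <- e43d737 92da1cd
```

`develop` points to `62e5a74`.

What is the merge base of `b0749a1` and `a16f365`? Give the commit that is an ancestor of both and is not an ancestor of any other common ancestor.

6d7cc4c

Ancestors of b0749a1: {6d7cc4c, b0749a1}.
Ancestors of a16f365: {358c97d, 6d7cc4c, a16f365}.
Common ancestors: {6d7cc4c}.
The only common ancestor is 6d7cc4c, so it is the merge base.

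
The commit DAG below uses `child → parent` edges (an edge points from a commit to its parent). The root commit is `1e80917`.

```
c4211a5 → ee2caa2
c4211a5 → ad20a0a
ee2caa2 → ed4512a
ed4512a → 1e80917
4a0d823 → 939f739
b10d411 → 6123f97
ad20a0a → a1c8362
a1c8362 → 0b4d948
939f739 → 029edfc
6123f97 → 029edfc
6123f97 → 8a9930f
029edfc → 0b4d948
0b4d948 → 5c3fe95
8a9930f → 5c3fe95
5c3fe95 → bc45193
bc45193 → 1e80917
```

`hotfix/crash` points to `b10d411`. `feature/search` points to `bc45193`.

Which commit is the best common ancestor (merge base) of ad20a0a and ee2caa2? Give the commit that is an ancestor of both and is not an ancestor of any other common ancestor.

1e80917

Ancestors of ad20a0a: {0b4d948, 1e80917, 5c3fe95, a1c8362, ad20a0a, bc45193}.
Ancestors of ee2caa2: {1e80917, ed4512a, ee2caa2}.
Common ancestors: {1e80917}.
The only common ancestor is 1e80917, so it is the merge base.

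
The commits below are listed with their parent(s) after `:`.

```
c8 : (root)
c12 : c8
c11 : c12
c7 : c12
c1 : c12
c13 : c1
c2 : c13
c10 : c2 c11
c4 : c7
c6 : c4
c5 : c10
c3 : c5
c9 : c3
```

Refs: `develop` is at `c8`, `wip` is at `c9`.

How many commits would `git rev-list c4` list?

Walking parent pointers from c4: reachable set = {c12, c4, c7, c8}.
That is 4 commits.

4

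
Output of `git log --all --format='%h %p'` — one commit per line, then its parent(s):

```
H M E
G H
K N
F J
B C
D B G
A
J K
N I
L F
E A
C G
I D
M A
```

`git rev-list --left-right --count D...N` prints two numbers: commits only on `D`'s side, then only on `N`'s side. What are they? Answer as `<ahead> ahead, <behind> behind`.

Reachable from D: {A, B, C, D, E, G, H, M}.
Reachable from N: {A, B, C, D, E, G, H, I, M, N}.
Only in D's history (ahead): {} — 0.
Only in N's history (behind): {I, N} — 2.

0 ahead, 2 behind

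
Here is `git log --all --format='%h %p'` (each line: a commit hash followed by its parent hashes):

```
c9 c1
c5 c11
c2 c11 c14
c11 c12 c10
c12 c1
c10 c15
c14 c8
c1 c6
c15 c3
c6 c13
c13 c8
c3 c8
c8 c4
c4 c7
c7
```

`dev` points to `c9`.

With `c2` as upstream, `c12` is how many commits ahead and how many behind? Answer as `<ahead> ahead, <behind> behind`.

0 ahead, 6 behind

Reachable from c12: {c1, c12, c13, c4, c6, c7, c8}.
Reachable from c2: {c1, c10, c11, c12, c13, c14, c15, c2, c3, c4, c6, c7, c8}.
Only in c12's history (ahead): {} — 0.
Only in c2's history (behind): {c10, c11, c14, c15, c2, c3} — 6.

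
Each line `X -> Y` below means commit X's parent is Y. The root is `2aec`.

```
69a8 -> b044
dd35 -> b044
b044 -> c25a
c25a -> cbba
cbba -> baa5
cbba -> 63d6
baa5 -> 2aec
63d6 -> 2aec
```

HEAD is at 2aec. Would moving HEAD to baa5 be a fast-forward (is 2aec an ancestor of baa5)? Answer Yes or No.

A fast-forward from 2aec to baa5 is possible iff 2aec is an ancestor of baa5.
Ancestors of baa5: {2aec, baa5}.
2aec is among them, so fast-forward is possible.

Yes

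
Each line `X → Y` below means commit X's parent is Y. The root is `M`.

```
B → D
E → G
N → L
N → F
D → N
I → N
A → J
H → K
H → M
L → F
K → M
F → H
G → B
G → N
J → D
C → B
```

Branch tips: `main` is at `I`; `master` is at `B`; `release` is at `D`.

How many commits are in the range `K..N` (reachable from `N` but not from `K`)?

4

Reachable from N: {F, H, K, L, M, N}.
Reachable from K: {K, M}.
In N's history but not K's: {F, H, L, N} — 4 commits.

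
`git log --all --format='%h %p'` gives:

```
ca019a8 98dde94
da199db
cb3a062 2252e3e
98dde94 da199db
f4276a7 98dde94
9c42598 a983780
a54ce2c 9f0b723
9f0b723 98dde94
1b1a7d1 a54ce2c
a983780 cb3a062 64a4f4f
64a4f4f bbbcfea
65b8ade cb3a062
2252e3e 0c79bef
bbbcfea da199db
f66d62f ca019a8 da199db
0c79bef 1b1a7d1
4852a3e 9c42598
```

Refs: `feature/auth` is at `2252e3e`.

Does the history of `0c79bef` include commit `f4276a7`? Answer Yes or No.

No

Ancestors of 0c79bef: {0c79bef, 1b1a7d1, 98dde94, 9f0b723, a54ce2c, da199db}.
f4276a7 is not in that set, so it is not an ancestor of 0c79bef.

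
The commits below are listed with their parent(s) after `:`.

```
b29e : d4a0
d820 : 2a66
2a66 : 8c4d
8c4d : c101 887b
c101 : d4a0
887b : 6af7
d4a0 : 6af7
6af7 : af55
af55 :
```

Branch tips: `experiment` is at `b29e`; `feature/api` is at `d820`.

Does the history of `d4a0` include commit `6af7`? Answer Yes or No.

Ancestors of d4a0 (commits reachable by following parents): {6af7, af55, d4a0}.
6af7 is in that set, so it is an ancestor of d4a0.

Yes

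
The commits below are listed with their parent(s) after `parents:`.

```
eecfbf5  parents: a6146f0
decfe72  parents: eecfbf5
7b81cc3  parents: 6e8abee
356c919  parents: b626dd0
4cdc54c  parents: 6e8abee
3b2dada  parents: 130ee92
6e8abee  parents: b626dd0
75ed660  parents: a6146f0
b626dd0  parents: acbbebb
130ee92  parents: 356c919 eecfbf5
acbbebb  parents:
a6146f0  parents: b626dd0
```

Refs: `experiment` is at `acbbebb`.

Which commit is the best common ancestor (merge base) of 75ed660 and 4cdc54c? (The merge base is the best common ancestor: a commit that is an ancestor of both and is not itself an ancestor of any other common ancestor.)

Ancestors of 75ed660: {75ed660, a6146f0, acbbebb, b626dd0}.
Ancestors of 4cdc54c: {4cdc54c, 6e8abee, acbbebb, b626dd0}.
Common ancestors: {acbbebb, b626dd0}.
Among these, b626dd0 is not an ancestor of any other common ancestor — it is the merge base.

b626dd0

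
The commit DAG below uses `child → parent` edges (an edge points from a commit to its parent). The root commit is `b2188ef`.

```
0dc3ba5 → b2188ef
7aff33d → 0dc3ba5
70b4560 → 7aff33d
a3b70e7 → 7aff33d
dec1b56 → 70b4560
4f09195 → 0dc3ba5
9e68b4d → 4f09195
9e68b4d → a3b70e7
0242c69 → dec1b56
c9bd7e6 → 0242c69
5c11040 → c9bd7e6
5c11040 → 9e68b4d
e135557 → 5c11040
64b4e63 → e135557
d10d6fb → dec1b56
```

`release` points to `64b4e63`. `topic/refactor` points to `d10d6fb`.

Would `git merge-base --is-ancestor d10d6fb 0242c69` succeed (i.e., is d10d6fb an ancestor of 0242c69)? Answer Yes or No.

Ancestors of 0242c69: {0242c69, 0dc3ba5, 70b4560, 7aff33d, b2188ef, dec1b56}.
d10d6fb is not in that set, so it is not an ancestor of 0242c69.

No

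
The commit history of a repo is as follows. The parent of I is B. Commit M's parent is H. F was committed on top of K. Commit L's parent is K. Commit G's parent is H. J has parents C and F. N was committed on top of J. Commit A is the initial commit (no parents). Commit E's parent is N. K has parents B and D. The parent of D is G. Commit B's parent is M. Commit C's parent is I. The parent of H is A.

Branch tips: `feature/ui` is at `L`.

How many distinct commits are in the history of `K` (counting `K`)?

7

Walking parent pointers from K: reachable set = {A, B, D, G, H, K, M}.
That is 7 commits.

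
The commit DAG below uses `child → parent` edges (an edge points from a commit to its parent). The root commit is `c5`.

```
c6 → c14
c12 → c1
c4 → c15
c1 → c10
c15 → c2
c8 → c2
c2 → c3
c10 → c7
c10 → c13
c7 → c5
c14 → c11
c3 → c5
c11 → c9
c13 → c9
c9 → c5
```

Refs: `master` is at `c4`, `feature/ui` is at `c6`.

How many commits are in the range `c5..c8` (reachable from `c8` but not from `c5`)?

3

Reachable from c8: {c2, c3, c5, c8}.
Reachable from c5: {c5}.
In c8's history but not c5's: {c2, c3, c8} — 3 commits.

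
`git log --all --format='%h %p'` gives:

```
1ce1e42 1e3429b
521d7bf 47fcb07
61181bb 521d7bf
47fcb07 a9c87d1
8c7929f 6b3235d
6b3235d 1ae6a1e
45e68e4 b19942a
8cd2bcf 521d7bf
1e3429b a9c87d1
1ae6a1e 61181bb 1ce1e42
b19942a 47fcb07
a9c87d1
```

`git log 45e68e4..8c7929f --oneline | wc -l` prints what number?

Reachable from 8c7929f: {1ae6a1e, 1ce1e42, 1e3429b, 47fcb07, 521d7bf, 61181bb, 6b3235d, 8c7929f, a9c87d1}.
Reachable from 45e68e4: {45e68e4, 47fcb07, a9c87d1, b19942a}.
In 8c7929f's history but not 45e68e4's: {1ae6a1e, 1ce1e42, 1e3429b, 521d7bf, 61181bb, 6b3235d, 8c7929f} — 7 commits.

7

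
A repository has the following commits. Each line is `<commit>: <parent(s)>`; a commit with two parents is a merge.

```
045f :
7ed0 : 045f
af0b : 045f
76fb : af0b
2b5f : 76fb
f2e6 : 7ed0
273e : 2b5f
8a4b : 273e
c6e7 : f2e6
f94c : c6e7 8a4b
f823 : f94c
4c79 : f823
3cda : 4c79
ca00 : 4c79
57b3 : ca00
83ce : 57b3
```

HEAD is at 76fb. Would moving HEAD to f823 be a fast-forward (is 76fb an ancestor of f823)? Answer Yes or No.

Yes

A fast-forward from 76fb to f823 is possible iff 76fb is an ancestor of f823.
Ancestors of f823: {045f, 273e, 2b5f, 76fb, 7ed0, 8a4b, af0b, c6e7, f2e6, f823, f94c}.
76fb is among them, so fast-forward is possible.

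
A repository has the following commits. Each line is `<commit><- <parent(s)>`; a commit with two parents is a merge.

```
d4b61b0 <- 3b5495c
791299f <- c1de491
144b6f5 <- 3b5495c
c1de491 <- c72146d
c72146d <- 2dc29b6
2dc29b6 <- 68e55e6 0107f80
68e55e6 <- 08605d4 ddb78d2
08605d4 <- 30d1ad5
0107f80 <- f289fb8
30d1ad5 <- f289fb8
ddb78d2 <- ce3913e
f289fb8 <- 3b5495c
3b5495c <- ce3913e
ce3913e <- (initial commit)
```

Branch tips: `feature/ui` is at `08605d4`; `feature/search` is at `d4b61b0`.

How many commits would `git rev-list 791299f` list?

12

Walking parent pointers from 791299f: reachable set = {0107f80, 08605d4, 2dc29b6, 30d1ad5, 3b5495c, 68e55e6, 791299f, c1de491, c72146d, ce3913e, ddb78d2, f289fb8}.
That is 12 commits.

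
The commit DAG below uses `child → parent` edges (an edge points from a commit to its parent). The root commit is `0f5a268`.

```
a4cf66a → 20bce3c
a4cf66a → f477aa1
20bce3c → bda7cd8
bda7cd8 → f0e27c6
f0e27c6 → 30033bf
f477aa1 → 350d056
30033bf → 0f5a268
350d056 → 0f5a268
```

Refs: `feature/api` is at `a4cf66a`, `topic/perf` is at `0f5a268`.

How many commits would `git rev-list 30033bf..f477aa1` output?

Reachable from f477aa1: {0f5a268, 350d056, f477aa1}.
Reachable from 30033bf: {0f5a268, 30033bf}.
In f477aa1's history but not 30033bf's: {350d056, f477aa1} — 2 commits.

2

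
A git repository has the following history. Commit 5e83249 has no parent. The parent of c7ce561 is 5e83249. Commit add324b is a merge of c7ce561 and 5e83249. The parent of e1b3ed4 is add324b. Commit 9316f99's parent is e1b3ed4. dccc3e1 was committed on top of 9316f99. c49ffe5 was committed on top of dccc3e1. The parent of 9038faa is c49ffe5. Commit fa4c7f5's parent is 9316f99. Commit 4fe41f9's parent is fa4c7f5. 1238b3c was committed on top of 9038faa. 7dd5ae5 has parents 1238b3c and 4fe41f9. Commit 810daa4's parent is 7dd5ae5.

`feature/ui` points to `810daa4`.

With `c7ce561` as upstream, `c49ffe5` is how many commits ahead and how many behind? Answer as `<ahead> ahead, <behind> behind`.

5 ahead, 0 behind

Reachable from c49ffe5: {5e83249, 9316f99, add324b, c49ffe5, c7ce561, dccc3e1, e1b3ed4}.
Reachable from c7ce561: {5e83249, c7ce561}.
Only in c49ffe5's history (ahead): {9316f99, add324b, c49ffe5, dccc3e1, e1b3ed4} — 5.
Only in c7ce561's history (behind): {} — 0.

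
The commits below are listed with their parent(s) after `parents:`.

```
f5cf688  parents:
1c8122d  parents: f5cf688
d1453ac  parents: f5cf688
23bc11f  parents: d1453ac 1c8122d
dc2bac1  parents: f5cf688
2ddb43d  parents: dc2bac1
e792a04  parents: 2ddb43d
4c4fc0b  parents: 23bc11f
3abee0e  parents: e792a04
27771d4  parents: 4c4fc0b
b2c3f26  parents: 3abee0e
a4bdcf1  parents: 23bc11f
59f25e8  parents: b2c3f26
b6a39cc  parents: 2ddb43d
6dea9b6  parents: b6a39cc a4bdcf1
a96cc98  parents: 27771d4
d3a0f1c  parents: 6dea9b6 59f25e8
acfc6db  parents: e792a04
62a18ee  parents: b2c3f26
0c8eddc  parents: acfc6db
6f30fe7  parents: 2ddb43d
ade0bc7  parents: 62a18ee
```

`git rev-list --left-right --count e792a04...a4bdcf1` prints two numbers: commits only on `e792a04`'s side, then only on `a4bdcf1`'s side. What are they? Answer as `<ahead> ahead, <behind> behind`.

3 ahead, 4 behind

Reachable from e792a04: {2ddb43d, dc2bac1, e792a04, f5cf688}.
Reachable from a4bdcf1: {1c8122d, 23bc11f, a4bdcf1, d1453ac, f5cf688}.
Only in e792a04's history (ahead): {2ddb43d, dc2bac1, e792a04} — 3.
Only in a4bdcf1's history (behind): {1c8122d, 23bc11f, a4bdcf1, d1453ac} — 4.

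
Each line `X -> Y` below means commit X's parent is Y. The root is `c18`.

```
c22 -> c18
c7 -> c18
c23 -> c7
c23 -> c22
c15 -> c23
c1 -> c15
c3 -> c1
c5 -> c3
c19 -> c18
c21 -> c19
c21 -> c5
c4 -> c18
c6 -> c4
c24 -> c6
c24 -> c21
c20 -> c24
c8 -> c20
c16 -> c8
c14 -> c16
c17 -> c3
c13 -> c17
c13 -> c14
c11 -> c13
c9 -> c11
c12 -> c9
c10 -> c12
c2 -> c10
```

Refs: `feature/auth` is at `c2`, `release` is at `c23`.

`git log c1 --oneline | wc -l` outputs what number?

6

Walking parent pointers from c1: reachable set = {c1, c15, c18, c22, c23, c7}.
That is 6 commits.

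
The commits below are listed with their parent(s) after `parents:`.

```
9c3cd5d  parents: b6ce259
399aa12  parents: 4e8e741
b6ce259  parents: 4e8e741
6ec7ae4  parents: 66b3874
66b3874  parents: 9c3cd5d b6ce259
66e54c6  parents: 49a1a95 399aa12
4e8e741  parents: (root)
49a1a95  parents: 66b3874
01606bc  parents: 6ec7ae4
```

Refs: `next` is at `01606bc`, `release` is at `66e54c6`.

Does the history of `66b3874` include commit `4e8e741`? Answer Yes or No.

Ancestors of 66b3874 (commits reachable by following parents): {4e8e741, 66b3874, 9c3cd5d, b6ce259}.
4e8e741 is in that set, so it is an ancestor of 66b3874.

Yes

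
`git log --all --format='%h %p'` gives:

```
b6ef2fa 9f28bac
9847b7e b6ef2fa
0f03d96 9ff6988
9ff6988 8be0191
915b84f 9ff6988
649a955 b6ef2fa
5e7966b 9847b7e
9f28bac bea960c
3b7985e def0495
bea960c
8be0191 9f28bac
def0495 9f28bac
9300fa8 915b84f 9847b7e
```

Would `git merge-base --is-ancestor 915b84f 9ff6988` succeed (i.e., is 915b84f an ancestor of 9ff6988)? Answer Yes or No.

No

Ancestors of 9ff6988: {8be0191, 9f28bac, 9ff6988, bea960c}.
915b84f is not in that set, so it is not an ancestor of 9ff6988.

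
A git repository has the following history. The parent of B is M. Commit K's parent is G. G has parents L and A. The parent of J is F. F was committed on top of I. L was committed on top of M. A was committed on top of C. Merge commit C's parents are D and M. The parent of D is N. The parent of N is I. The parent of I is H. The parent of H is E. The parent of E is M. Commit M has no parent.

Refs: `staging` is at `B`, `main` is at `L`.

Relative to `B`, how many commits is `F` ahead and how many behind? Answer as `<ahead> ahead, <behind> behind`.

Reachable from F: {E, F, H, I, M}.
Reachable from B: {B, M}.
Only in F's history (ahead): {E, F, H, I} — 4.
Only in B's history (behind): {B} — 1.

4 ahead, 1 behind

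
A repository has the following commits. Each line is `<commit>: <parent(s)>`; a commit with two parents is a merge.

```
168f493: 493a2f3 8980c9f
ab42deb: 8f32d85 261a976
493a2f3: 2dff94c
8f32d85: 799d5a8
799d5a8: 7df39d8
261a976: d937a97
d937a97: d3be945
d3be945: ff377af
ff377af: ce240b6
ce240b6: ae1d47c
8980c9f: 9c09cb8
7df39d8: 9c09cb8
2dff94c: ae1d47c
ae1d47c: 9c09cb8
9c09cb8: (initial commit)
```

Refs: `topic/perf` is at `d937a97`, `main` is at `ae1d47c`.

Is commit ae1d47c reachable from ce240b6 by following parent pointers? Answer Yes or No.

Ancestors of ce240b6 (commits reachable by following parents): {9c09cb8, ae1d47c, ce240b6}.
ae1d47c is in that set, so it is an ancestor of ce240b6.

Yes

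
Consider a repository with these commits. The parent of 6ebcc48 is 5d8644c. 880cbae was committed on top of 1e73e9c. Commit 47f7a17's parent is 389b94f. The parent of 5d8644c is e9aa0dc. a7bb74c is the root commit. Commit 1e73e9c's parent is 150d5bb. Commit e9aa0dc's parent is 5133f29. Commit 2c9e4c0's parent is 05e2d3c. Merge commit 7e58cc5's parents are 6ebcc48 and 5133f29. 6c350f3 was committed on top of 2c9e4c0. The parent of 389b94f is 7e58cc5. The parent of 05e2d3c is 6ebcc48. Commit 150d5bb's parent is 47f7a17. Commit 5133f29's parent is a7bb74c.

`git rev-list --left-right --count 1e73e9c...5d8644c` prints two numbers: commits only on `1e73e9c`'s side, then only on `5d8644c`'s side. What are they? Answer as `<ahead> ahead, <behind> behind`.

6 ahead, 0 behind

Reachable from 1e73e9c: {150d5bb, 1e73e9c, 389b94f, 47f7a17, 5133f29, 5d8644c, 6ebcc48, 7e58cc5, a7bb74c, e9aa0dc}.
Reachable from 5d8644c: {5133f29, 5d8644c, a7bb74c, e9aa0dc}.
Only in 1e73e9c's history (ahead): {150d5bb, 1e73e9c, 389b94f, 47f7a17, 6ebcc48, 7e58cc5} — 6.
Only in 5d8644c's history (behind): {} — 0.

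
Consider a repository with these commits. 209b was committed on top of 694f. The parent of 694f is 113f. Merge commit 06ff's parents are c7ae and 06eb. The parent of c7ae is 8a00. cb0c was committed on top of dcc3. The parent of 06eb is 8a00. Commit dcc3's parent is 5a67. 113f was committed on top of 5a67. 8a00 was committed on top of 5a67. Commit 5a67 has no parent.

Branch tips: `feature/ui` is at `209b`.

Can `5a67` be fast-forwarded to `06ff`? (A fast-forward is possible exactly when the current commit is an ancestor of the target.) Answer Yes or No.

Yes

A fast-forward from 5a67 to 06ff is possible iff 5a67 is an ancestor of 06ff.
Ancestors of 06ff: {06eb, 06ff, 5a67, 8a00, c7ae}.
5a67 is among them, so fast-forward is possible.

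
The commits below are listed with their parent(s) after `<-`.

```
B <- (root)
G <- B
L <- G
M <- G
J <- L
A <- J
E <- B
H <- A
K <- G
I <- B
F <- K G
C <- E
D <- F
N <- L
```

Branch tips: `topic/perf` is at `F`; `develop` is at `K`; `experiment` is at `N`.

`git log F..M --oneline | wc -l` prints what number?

Reachable from M: {B, G, M}.
Reachable from F: {B, F, G, K}.
In M's history but not F's: {M} — 1 commit.

1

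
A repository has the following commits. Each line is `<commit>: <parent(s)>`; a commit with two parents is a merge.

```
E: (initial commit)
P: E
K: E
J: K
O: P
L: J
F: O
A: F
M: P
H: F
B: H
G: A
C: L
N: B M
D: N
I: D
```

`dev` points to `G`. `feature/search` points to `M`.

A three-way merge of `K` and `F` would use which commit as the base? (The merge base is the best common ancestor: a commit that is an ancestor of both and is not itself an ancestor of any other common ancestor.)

Ancestors of K: {E, K}.
Ancestors of F: {E, F, O, P}.
Common ancestors: {E}.
The only common ancestor is E, so it is the merge base.

E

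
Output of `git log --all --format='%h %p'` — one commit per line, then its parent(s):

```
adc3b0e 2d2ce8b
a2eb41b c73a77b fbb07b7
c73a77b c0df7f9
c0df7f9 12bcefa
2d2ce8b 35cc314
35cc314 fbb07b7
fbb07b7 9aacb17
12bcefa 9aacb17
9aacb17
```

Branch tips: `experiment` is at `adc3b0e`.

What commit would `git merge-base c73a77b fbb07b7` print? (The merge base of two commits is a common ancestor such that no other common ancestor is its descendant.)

9aacb17

Ancestors of c73a77b: {12bcefa, 9aacb17, c0df7f9, c73a77b}.
Ancestors of fbb07b7: {9aacb17, fbb07b7}.
Common ancestors: {9aacb17}.
The only common ancestor is 9aacb17, so it is the merge base.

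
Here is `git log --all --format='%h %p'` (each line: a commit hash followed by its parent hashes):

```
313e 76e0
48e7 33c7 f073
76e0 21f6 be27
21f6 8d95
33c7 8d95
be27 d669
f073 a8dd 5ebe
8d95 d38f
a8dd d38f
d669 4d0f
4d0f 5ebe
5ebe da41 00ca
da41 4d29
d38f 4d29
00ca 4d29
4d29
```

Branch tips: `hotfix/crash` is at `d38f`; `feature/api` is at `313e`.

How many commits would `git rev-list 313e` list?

Walking parent pointers from 313e: reachable set = {00ca, 21f6, 313e, 4d0f, 4d29, 5ebe, 76e0, 8d95, be27, d38f, d669, da41}.
That is 12 commits.

12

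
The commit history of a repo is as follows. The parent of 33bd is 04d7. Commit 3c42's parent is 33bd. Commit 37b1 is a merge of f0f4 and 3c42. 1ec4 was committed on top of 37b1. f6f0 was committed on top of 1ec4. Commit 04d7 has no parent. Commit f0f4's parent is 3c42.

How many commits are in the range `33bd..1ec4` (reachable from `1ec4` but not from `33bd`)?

4

Reachable from 1ec4: {04d7, 1ec4, 33bd, 37b1, 3c42, f0f4}.
Reachable from 33bd: {04d7, 33bd}.
In 1ec4's history but not 33bd's: {1ec4, 37b1, 3c42, f0f4} — 4 commits.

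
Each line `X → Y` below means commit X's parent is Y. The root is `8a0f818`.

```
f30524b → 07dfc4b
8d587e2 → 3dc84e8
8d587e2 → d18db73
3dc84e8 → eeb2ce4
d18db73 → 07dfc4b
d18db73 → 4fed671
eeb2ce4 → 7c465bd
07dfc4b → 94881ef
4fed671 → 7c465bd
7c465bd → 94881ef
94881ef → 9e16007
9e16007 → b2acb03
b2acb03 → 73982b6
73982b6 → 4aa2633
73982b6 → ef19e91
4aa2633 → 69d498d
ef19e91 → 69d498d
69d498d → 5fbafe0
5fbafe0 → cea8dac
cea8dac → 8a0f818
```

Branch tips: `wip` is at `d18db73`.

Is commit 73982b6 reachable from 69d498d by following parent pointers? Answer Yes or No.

Ancestors of 69d498d: {5fbafe0, 69d498d, 8a0f818, cea8dac}.
73982b6 is not in that set, so it is not an ancestor of 69d498d.

No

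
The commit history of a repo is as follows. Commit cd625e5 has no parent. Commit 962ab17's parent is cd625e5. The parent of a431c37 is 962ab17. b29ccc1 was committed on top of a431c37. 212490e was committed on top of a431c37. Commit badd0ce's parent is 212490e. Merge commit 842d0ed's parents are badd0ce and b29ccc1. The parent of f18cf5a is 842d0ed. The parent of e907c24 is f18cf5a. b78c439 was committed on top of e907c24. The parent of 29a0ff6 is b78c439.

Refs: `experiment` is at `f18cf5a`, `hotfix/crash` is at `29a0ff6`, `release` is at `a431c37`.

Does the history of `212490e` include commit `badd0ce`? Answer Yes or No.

No

Ancestors of 212490e: {212490e, 962ab17, a431c37, cd625e5}.
badd0ce is not in that set, so it is not an ancestor of 212490e.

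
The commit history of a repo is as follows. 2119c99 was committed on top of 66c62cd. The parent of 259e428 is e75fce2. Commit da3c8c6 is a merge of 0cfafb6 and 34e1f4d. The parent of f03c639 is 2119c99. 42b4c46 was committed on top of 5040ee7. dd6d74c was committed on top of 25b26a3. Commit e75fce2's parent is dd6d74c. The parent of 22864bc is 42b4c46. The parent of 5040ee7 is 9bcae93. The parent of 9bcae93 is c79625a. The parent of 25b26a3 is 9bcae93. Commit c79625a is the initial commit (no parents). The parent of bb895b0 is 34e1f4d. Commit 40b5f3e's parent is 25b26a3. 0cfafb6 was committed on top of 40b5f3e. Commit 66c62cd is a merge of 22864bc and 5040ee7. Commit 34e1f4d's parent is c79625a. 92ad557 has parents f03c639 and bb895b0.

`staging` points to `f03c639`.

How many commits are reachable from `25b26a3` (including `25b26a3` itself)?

3

Walking parent pointers from 25b26a3: reachable set = {25b26a3, 9bcae93, c79625a}.
That is 3 commits.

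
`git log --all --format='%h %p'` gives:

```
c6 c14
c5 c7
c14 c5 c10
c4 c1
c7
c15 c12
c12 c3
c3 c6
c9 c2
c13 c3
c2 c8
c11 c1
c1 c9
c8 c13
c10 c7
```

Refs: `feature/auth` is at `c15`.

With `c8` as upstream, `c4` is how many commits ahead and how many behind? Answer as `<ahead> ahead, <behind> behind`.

Reachable from c4: {c1, c10, c13, c14, c2, c3, c4, c5, c6, c7, c8, c9}.
Reachable from c8: {c10, c13, c14, c3, c5, c6, c7, c8}.
Only in c4's history (ahead): {c1, c2, c4, c9} — 4.
Only in c8's history (behind): {} — 0.

4 ahead, 0 behind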